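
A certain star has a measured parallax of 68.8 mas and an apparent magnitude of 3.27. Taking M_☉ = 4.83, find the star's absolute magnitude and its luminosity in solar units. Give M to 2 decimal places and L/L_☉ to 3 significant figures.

M ≈ 2.46; L/L_☉ ≈ 8.89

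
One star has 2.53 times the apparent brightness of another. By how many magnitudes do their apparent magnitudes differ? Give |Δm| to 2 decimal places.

Pogson: Δm = −2.5 log₁₀(ratio) = −2.5 log₁₀(2.53) = −2.5 × 0.4031 = -1.008

|Δm| ≈ 1.01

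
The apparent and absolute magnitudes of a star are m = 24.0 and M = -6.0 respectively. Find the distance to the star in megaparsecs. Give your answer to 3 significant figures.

d ≈ 10.0 Mpc

Distance modulus: m − M = 24.0 − (-6.0) = 30.000
m − M = 5 log₁₀ d − 5
log₁₀ d = (m − M)/5 + 1 = 7.0000
d = 10^7.0000 = 1.000×10^7 pc
= 10.00 Mpc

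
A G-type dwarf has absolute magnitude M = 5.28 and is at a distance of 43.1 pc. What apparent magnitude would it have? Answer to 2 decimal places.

m = M + 5 log₁₀ d − 5 = 5.28 + 5·1.6345 − 5 = 8.452

m ≈ 8.45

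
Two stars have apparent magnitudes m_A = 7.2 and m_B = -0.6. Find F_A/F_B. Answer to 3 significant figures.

Magnitude difference = 7.8
Flux ratio = 10^(−0.4 Δm) = 10^(−0.4 × 7.8) = 10^-3.120 = 7.586×10^-4

F_A/F_B ≈ 7.59×10^-4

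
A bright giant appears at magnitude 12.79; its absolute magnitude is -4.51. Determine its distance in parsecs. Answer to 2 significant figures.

μ = m − M = 17.300
m − M = 5 log₁₀ d − 5
log₁₀ d = (m − M)/5 + 1 = 4.4600
d = 10^4.4600 = 28840 pc

d ≈ 29000 pc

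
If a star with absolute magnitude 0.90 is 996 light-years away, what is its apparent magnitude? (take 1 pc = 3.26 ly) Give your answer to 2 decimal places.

m ≈ 8.33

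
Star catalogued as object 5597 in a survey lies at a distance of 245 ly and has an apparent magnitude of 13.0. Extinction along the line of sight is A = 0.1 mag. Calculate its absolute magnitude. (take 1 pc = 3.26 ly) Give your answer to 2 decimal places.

d = 245 ly / 3.26 = 75.15 pc
5 log₁₀(d/10 pc) = 5 log₁₀(75.15) − 5 = 4.380
M = m − 5 log₁₀(d/10) − A = 13.0 − 4.380 − 0.1 = 8.520

M ≈ 8.52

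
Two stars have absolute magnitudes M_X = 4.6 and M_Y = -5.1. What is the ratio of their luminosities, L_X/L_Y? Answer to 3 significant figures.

L_X/L_Y ≈ 1.32×10^-4

ΔM = M_X − M_Y = 9.7
L_X/L_Y = 10^(−0.4 ΔM) = 10^-3.880 = 1.318×10^-4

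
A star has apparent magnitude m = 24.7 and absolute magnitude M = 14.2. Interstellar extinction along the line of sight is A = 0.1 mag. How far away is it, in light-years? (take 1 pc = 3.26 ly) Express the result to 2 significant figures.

d ≈ 3900 ly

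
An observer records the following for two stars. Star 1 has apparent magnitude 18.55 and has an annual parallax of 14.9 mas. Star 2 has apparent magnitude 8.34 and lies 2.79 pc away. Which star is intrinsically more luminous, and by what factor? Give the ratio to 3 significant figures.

Star 1: p = 14.9 mas = 0.0149″ → d = 1/p = 67.11 pc
Star 1: M = m − 5 log₁₀ d + 5 = 18.55 − 5·1.8268 + 5 = 14.416
Star 2: M = m − 5 log₁₀ d + 5 = 8.34 − 5·0.4456 + 5 = 11.112
ΔM = M_1 − M_2 = 14.416 − (11.112) = 3.304; smaller M is more luminous → Star 2.
L ratio = 10^(0.4 |ΔM|) = 10^1.322 = 20.97

Star 2 is more luminous, by a factor of 21.0.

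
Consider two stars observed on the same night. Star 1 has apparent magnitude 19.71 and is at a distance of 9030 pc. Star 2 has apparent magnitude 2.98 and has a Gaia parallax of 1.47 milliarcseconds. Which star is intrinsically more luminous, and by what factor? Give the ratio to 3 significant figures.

Star 1: M = m − 5 log₁₀ d + 5 = 19.71 − 5·3.9557 + 5 = 4.932
Star 2: p = 1.47 mas = 1.47×10^-3″ → d = 1/p = 680.3 pc
Star 2: M = m − 5 log₁₀ d + 5 = 2.98 − 5·2.8327 + 5 = -6.183
ΔM = M_1 − M_2 = 4.932 − (-6.183) = 11.115; smaller M is more luminous → Star 2.
L ratio = 10^(0.4 |ΔM|) = 10^4.446 = 27920

Star 2 is more luminous, by a factor of 27900.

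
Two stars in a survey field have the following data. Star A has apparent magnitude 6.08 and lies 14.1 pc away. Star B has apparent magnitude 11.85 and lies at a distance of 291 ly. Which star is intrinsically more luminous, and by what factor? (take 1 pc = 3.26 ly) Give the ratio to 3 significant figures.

Star A is more luminous, by a factor of 5.07.

Star A: M = m − 5 log₁₀ d + 5 = 6.08 − 5·1.1492 + 5 = 5.334
Star B: d = 291 ly / 3.26 = 89.26 pc
Star B: M = m − 5 log₁₀ d + 5 = 11.85 − 5·1.9507 + 5 = 7.097
ΔM = M_A − M_B = 5.334 − (7.097) = -1.763; smaller M is more luminous → Star A.
L ratio = 10^(0.4 |ΔM|) = 10^0.705 = 5.071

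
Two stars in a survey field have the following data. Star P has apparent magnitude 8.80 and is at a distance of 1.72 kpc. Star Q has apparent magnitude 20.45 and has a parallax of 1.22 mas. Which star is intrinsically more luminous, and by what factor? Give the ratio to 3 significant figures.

Star P is more luminous, by a factor of 201000.

Star P: d = 1.72 kpc = 1720 pc
Star P: M = m − 5 log₁₀ d + 5 = 8.80 − 5·3.2355 + 5 = -2.378
Star Q: p = 1.22 mas = 1.22×10^-3″ → d = 1/p = 819.7 pc
Star Q: M = m − 5 log₁₀ d + 5 = 20.45 − 5·2.9136 + 5 = 10.882
ΔM = M_P − M_Q = -2.378 − (10.882) = -13.259; smaller M is more luminous → Star P.
L ratio = 10^(0.4 |ΔM|) = 10^5.304 = 201300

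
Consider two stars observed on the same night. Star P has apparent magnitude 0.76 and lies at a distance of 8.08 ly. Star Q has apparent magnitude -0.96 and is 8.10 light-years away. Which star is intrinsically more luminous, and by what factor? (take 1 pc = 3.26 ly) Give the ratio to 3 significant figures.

Star Q is more luminous, by a factor of 4.90.

Star P: d = 8.08 ly / 3.26 = 2.479 pc
Star P: M = m − 5 log₁₀ d + 5 = 0.76 − 5·0.3942 + 5 = 3.789
Star Q: d = 8.10 ly / 3.26 = 2.485 pc
Star Q: M = m − 5 log₁₀ d + 5 = -0.96 − 5·0.3953 + 5 = 2.064
ΔM = M_P − M_Q = 3.789 − (2.064) = 1.725; smaller M is more luminous → Star Q.
L ratio = 10^(0.4 |ΔM|) = 10^0.690 = 4.899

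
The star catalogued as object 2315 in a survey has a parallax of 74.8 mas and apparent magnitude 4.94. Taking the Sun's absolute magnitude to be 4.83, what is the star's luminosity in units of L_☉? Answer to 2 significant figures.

L/L_☉ ≈ 1.6

d = 1/p = 1000/74.8 mas = 13.37 pc
M = m − 5 log₁₀ d + 5 = 4.94 − 5·1.1261 + 5 = 4.310
M − M_☉ = 4.310 − 4.83 = -0.520
L/L_☉ = 10^(−0.4 × -0.520) = 1.615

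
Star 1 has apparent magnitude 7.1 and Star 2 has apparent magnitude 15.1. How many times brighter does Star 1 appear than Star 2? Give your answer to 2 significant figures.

1600

Δm = 7.1 − (15.1) = -8.0
Flux ratio = 10^(−0.4 Δm) = 10^(−0.4 × -8.0) = 10^3.200 = 1585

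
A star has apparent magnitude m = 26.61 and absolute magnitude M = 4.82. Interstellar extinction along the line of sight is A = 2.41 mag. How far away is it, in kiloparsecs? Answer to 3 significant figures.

d ≈ 75.2 kpc

m − M = 5 log₁₀(d/10 pc) + A  ⇒  26.61 − (4.82) − 2.41 = 5 log₁₀(d/10)
19.380 = 5 log₁₀(d/10)
log₁₀ d = (m − M − A)/5 + 1 = 4.8760
d = 10^4.8760 = 75160 pc
= 75.16 kpc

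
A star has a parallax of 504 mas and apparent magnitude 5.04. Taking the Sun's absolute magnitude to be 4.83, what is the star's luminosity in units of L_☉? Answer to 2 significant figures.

L/L_☉ ≈ 0.032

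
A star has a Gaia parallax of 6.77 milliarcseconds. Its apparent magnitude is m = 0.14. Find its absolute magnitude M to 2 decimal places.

M ≈ -5.71

p = 6.77 mas = 6.77×10^-3″ → d = 1/p = 147.7 pc
5 log₁₀(d/10 pc) = 5 log₁₀(147.7) − 5 = 5.847
M = m − 5 log₁₀(d/10) = 0.14 − 5.847 = -5.707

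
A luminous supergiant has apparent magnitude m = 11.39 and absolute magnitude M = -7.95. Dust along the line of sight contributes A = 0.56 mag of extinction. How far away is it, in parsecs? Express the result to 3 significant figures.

m − M = 5 log₁₀(d/10 pc) + A  ⇒  11.39 − (-7.95) − 0.56 = 5 log₁₀(d/10)
18.780 = 5 log₁₀(d/10)
log₁₀ d = (m − M − A)/5 + 1 = 4.7560
d = 10^4.7560 = 57020 pc

d ≈ 57000 pc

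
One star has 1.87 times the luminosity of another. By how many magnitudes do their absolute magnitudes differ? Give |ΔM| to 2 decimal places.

Pogson: ΔM = −2.5 log₁₀(ratio) = −2.5 log₁₀(1.87) = −2.5 × 0.2718 = -0.680

|ΔM| ≈ 0.68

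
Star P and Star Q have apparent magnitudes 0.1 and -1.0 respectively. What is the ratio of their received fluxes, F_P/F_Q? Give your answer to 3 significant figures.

Magnitude difference = 1.1
Flux ratio = 10^(−0.4 Δm) = 10^(−0.4 × 1.1) = 10^-0.440 = 0.3631

F_P/F_Q ≈ 0.363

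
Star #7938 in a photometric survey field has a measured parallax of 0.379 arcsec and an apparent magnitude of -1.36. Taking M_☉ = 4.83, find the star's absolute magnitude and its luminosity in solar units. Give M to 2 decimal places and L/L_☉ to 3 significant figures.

M ≈ 1.53; L/L_☉ ≈ 20.8

d = 1/p = 1/0.379″ = 2.639 pc
M = m − 5 log₁₀ d + 5 = -1.36 − 5·0.4214 + 5 = 1.533
M − M_☉ = 1.533 − 4.83 = -3.297
L/L_☉ = 10^(−0.4 × -3.297) = 20.83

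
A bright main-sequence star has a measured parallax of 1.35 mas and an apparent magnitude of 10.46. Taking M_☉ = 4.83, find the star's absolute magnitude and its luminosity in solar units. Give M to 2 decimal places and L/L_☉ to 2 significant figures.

d = 1/p = 1000/1.35 mas = 740.7 pc
M = m − 5 log₁₀ d + 5 = 10.46 − 5·2.8697 + 5 = 1.112
M − M_☉ = 1.112 − 4.83 = -3.718
L/L_☉ = 10^(−0.4 × -3.718) = 30.71

M ≈ 1.11; L/L_☉ ≈ 31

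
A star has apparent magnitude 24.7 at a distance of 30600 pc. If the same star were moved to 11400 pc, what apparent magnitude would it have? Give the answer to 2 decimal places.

m ≈ 22.56

Flux ∝ 1/d², so Δm = 5 log₁₀(d₂/d₁) = 5 log₁₀(11400/30600) = -2.144
m₂ = m₁ + Δm = 24.7 + (-2.144) = 22.556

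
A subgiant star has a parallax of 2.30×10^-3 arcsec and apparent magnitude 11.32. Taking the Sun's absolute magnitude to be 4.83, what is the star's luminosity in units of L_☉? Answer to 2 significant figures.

d = 1/p = 1/2.30×10^-3″ = 434.8 pc
M = m − 5 log₁₀ d + 5 = 11.32 − 5·2.6383 + 5 = 3.129
M − M_☉ = 3.129 − 4.83 = -1.701
L/L_☉ = 10^(−0.4 × -1.701) = 4.792

L/L_☉ ≈ 4.8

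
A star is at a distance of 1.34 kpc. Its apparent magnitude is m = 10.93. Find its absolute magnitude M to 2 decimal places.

d = 1.34 kpc = 1340 pc
5 log₁₀(d/10 pc) = 5 log₁₀(1340) − 5 = 10.636
M = m − 5 log₁₀(d/10) = 10.93 − 10.636 = 0.294

M ≈ 0.29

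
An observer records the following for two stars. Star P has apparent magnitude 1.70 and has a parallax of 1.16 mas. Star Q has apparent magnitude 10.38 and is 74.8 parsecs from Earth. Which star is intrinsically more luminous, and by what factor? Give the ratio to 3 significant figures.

Star P is more luminous, by a factor of 394000.

Star P: p = 1.16 mas = 1.16×10^-3″ → d = 1/p = 862.1 pc
Star P: M = m − 5 log₁₀ d + 5 = 1.70 − 5·2.9355 + 5 = -7.978
Star Q: M = m − 5 log₁₀ d + 5 = 10.38 − 5·1.8739 + 5 = 6.010
ΔM = M_P − M_Q = -7.978 − (6.010) = -13.988; smaller M is more luminous → Star P.
L ratio = 10^(0.4 |ΔM|) = 10^5.595 = 393800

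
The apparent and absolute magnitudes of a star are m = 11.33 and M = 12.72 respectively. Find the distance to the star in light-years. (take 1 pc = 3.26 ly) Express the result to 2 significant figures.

Distance modulus: m − M = 11.33 − (12.72) = -1.390
m − M = 5 log₁₀ d − 5
log₁₀ d = (m − M)/5 + 1 = 0.7220
d = 10^0.7220 = 5.272 pc
= 17.19 ly

d ≈ 17 ly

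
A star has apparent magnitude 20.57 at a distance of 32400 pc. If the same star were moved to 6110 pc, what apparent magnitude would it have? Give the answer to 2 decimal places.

m ≈ 16.95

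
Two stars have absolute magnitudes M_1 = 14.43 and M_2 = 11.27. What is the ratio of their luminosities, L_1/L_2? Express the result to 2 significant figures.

L_1/L_2 ≈ 0.054

ΔM = M_1 − M_2 = 3.16
L_1/L_2 = 10^(−0.4 ΔM) = 10^-1.264 = 0.05445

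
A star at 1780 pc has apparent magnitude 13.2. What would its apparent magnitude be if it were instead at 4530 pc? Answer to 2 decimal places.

Flux ∝ 1/d², so Δm = 5 log₁₀(d₂/d₁) = 5 log₁₀(4530/1780) = 2.028
m₂ = m₁ + Δm = 13.2 + (2.028) = 15.228

m ≈ 15.23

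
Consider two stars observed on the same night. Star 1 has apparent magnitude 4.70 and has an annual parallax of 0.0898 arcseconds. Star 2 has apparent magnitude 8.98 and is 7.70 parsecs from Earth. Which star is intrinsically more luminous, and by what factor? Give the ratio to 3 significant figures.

Star 1: d = 1/p = 1/0.0898″ = 11.14 pc
Star 1: M = m − 5 log₁₀ d + 5 = 4.70 − 5·1.0467 + 5 = 4.466
Star 2: M = m − 5 log₁₀ d + 5 = 8.98 − 5·0.8865 + 5 = 9.548
ΔM = M_1 − M_2 = 4.466 − (9.548) = -5.081; smaller M is more luminous → Star 1.
L ratio = 10^(0.4 |ΔM|) = 10^2.032 = 107.8

Star 1 is more luminous, by a factor of 108.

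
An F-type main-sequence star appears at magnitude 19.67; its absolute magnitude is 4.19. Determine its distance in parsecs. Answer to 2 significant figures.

d ≈ 12000 pc

Distance modulus: m − M = 19.67 − (4.19) = 15.480
m − M = 5 log₁₀ d − 5
log₁₀ d = (m − M)/5 + 1 = 4.0960
d = 10^4.0960 = 12470 pc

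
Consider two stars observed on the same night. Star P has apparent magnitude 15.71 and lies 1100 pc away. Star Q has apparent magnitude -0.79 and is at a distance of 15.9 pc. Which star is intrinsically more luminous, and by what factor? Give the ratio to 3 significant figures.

Star Q is more luminous, by a factor of 832.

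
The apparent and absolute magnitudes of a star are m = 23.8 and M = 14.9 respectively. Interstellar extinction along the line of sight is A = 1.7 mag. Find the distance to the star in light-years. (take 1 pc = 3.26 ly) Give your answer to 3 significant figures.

d ≈ 898 ly

m − M = 5 log₁₀(d/10 pc) + A  ⇒  23.8 − (14.9) − 1.7 = 5 log₁₀(d/10)
7.200 = 5 log₁₀(d/10)
log₁₀ d = (m − M − A)/5 + 1 = 2.4400
d = 10^2.4400 = 275.4 pc
= 897.9 ly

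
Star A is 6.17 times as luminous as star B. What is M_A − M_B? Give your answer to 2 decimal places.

M_A − M_B ≈ -1.98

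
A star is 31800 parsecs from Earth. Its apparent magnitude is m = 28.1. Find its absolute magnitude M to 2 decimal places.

M ≈ 10.59

5 log₁₀(d/10 pc) = 5 log₁₀(31800) − 5 = 17.512
M = m − 5 log₁₀(d/10) = 28.1 − 17.512 = 10.588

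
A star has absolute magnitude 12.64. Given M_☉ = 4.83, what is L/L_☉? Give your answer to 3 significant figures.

M − M_☉ = 12.64 − 4.83 = 7.810
L/L_☉ = 10^(−0.4 (M − M_☉)) = 10^-3.124 = 7.516×10^-4

L/L_☉ ≈ 7.52×10^-4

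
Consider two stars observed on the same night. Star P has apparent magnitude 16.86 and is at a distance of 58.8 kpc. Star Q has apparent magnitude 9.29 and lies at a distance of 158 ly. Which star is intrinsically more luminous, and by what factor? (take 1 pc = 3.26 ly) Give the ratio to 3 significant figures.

Star P is more luminous, by a factor of 1380.

Star P: d = 58.8 kpc = 58800 pc
Star P: M = m − 5 log₁₀ d + 5 = 16.86 − 5·4.7694 + 5 = -1.987
Star Q: d = 158 ly / 3.26 = 48.47 pc
Star Q: M = m − 5 log₁₀ d + 5 = 9.29 − 5·1.6854 + 5 = 5.863
ΔM = M_P − M_Q = -1.987 − (5.863) = -7.850; smaller M is more luminous → Star P.
L ratio = 10^(0.4 |ΔM|) = 10^3.140 = 1380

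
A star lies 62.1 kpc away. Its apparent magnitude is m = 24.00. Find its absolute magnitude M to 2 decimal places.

M ≈ 5.03

d = 62.1 kpc = 62100 pc
5 log₁₀(d/10 pc) = 5 log₁₀(62100) − 5 = 18.965
M = m − 5 log₁₀(d/10) = 24.00 − 18.965 = 5.035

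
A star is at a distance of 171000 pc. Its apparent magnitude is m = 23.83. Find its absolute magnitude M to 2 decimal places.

M ≈ 2.67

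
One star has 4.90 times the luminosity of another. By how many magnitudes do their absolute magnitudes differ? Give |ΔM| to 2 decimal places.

|ΔM| ≈ 1.73

Pogson: ΔM = −2.5 log₁₀(ratio) = −2.5 log₁₀(4.90) = −2.5 × 0.6902 = -1.725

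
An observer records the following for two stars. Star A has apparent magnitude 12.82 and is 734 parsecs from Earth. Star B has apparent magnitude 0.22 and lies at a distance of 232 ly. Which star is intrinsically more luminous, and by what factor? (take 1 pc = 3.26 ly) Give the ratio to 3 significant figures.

Star A: M = m − 5 log₁₀ d + 5 = 12.82 − 5·2.8657 + 5 = 3.492
Star B: d = 232 ly / 3.26 = 71.17 pc
Star B: M = m − 5 log₁₀ d + 5 = 0.22 − 5·1.8523 + 5 = -4.041
ΔM = M_A − M_B = 3.492 − (-4.041) = 7.533; smaller M is more luminous → Star B.
L ratio = 10^(0.4 |ΔM|) = 10^3.013 = 1031

Star B is more luminous, by a factor of 1030.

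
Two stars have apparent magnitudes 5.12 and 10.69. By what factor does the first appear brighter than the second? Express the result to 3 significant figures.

Magnitude difference = -5.57
Flux ratio = 10^(−0.4 Δm) = 10^(−0.4 × -5.57) = 10^2.228 = 169.0

169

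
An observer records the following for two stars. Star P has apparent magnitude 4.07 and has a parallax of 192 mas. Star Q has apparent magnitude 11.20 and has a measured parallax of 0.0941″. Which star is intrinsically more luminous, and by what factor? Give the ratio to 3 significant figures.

Star P is more luminous, by a factor of 171.

Star P: p = 192 mas = 0.192″ → d = 1/p = 5.208 pc
Star P: M = m − 5 log₁₀ d + 5 = 4.07 − 5·0.7167 + 5 = 5.487
Star Q: d = 1/p = 1/0.0941″ = 10.63 pc
Star Q: M = m − 5 log₁₀ d + 5 = 11.20 − 5·1.0264 + 5 = 11.068
ΔM = M_P − M_Q = 5.487 − (11.068) = -5.581; smaller M is more luminous → Star P.
L ratio = 10^(0.4 |ΔM|) = 10^2.233 = 170.8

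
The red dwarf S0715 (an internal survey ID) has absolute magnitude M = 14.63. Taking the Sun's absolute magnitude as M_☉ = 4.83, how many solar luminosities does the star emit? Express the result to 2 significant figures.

L/L_☉ ≈ 1.2×10^-4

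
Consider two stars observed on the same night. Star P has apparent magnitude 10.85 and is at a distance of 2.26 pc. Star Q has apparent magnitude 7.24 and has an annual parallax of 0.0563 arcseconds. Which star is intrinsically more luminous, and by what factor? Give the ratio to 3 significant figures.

Star Q is more luminous, by a factor of 1720.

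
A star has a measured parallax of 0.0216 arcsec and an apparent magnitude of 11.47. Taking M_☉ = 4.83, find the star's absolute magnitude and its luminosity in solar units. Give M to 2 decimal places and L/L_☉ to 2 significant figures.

d = 1/p = 1/0.0216″ = 46.30 pc
M = m − 5 log₁₀ d + 5 = 11.47 − 5·1.6655 + 5 = 8.142
M − M_☉ = 8.142 − 4.83 = 3.312
L/L_☉ = 10^(−0.4 × 3.312) = 0.04733

M ≈ 8.14; L/L_☉ ≈ 0.047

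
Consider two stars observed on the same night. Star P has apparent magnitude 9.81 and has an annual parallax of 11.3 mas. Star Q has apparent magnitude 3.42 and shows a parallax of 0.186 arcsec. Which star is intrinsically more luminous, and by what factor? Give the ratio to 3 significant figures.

Star Q is more luminous, by a factor of 1.33.

Star P: p = 11.3 mas = 0.0113″ → d = 1/p = 88.50 pc
Star P: M = m − 5 log₁₀ d + 5 = 9.81 − 5·1.9469 + 5 = 5.075
Star Q: d = 1/p = 1/0.186″ = 5.376 pc
Star Q: M = m − 5 log₁₀ d + 5 = 3.42 − 5·0.7305 + 5 = 4.768
ΔM = M_P − M_Q = 5.075 − (4.768) = 0.308; smaller M is more luminous → Star Q.
L ratio = 10^(0.4 |ΔM|) = 10^0.123 = 1.328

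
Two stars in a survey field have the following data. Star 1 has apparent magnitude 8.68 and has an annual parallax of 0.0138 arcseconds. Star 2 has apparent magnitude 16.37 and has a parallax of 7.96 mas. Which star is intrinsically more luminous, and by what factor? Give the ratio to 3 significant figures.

Star 1: d = 1/p = 1/0.0138″ = 72.46 pc
Star 1: M = m − 5 log₁₀ d + 5 = 8.68 − 5·1.8601 + 5 = 4.379
Star 2: p = 7.96 mas = 7.96×10^-3″ → d = 1/p = 125.6 pc
Star 2: M = m − 5 log₁₀ d + 5 = 16.37 − 5·2.0991 + 5 = 10.875
ΔM = M_1 − M_2 = 4.379 − (10.875) = -6.495; smaller M is more luminous → Star 1.
L ratio = 10^(0.4 |ΔM|) = 10^2.598 = 396.3

Star 1 is more luminous, by a factor of 396.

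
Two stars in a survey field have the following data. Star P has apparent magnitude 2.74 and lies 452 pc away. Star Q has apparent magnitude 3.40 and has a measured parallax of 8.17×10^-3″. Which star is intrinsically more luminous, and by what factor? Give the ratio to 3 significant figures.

Star P: M = m − 5 log₁₀ d + 5 = 2.74 − 5·2.6551 + 5 = -5.536
Star Q: d = 1/p = 1/8.17×10^-3″ = 122.4 pc
Star Q: M = m − 5 log₁₀ d + 5 = 3.40 − 5·2.0878 + 5 = -2.039
ΔM = M_P − M_Q = -5.536 − (-2.039) = -3.497; smaller M is more luminous → Star P.
L ratio = 10^(0.4 |ΔM|) = 10^1.399 = 25.04

Star P is more luminous, by a factor of 25.0.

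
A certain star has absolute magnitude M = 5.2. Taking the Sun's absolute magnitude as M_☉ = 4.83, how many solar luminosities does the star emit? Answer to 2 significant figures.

L/L_☉ ≈ 0.71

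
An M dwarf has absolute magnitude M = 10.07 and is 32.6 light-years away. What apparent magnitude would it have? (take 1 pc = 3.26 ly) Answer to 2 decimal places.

m ≈ 10.07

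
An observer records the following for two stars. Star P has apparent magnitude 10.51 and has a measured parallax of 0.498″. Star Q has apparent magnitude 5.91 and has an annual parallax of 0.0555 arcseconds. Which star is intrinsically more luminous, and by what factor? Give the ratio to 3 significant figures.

Star P: d = 1/p = 1/0.498″ = 2.008 pc
Star P: M = m − 5 log₁₀ d + 5 = 10.51 − 5·0.3028 + 5 = 13.996
Star Q: d = 1/p = 1/0.0555″ = 18.02 pc
Star Q: M = m − 5 log₁₀ d + 5 = 5.91 − 5·1.2557 + 5 = 4.631
ΔM = M_P − M_Q = 13.996 − (4.631) = 9.365; smaller M is more luminous → Star Q.
L ratio = 10^(0.4 |ΔM|) = 10^3.746 = 5570

Star Q is more luminous, by a factor of 5570.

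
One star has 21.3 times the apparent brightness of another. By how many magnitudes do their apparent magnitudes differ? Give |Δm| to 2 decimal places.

Pogson: Δm = −2.5 log₁₀(ratio) = −2.5 log₁₀(21.3) = −2.5 × 1.3284 = -3.321

|Δm| ≈ 3.32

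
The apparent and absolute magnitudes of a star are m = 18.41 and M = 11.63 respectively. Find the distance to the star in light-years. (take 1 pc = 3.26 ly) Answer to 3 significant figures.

μ = m − M = 6.780
m − M = 5 log₁₀ d − 5
log₁₀ d = (m − M)/5 + 1 = 2.3560
d = 10^2.3560 = 227.0 pc
= 740.0 ly

d ≈ 740 ly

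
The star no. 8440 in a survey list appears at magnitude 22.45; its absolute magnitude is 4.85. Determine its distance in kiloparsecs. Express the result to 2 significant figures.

μ = m − M = 17.600
m − M = 5 log₁₀ d − 5
log₁₀ d = (m − M)/5 + 1 = 4.5200
d = 10^4.5200 = 33110 pc
= 33.11 kpc

d ≈ 33 kpc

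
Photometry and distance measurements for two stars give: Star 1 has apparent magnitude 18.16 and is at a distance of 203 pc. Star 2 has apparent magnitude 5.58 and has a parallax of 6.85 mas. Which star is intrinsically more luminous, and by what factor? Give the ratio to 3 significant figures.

Star 2 is more luminous, by a factor of 55700.

Star 1: M = m − 5 log₁₀ d + 5 = 18.16 − 5·2.3075 + 5 = 11.623
Star 2: p = 6.85 mas = 6.85×10^-3″ → d = 1/p = 146.0 pc
Star 2: M = m − 5 log₁₀ d + 5 = 5.58 − 5·2.1643 + 5 = -0.242
ΔM = M_1 − M_2 = 11.623 − (-0.242) = 11.864; smaller M is more luminous → Star 2.
L ratio = 10^(0.4 |ΔM|) = 10^4.746 = 55670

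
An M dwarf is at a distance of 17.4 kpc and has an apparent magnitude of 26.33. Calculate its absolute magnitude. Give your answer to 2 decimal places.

M ≈ 10.13

d = 17.4 kpc = 17400 pc
5 log₁₀(d/10 pc) = 5 log₁₀(17400) − 5 = 16.203
M = m − 5 log₁₀(d/10) = 26.33 − 16.203 = 10.127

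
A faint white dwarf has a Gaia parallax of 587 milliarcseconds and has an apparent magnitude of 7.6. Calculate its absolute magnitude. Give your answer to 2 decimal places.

p = 587 mas = 0.587″ → d = 1/p = 1.704 pc
5 log₁₀(d/10 pc) = 5 log₁₀(1.704) − 5 = -3.843
M = m − 5 log₁₀(d/10) = 7.6 + 3.843 = 11.443

M ≈ 11.44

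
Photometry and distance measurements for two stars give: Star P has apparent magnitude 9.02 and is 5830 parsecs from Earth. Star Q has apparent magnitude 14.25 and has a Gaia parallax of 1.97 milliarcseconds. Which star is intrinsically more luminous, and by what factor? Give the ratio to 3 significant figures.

Star P is more luminous, by a factor of 16300.

Star P: M = m − 5 log₁₀ d + 5 = 9.02 − 5·3.7657 + 5 = -4.808
Star Q: p = 1.97 mas = 1.97×10^-3″ → d = 1/p = 507.6 pc
Star Q: M = m − 5 log₁₀ d + 5 = 14.25 − 5·2.7055 + 5 = 5.722
ΔM = M_P − M_Q = -4.808 − (5.722) = -10.531; smaller M is more luminous → Star P.
L ratio = 10^(0.4 |ΔM|) = 10^4.212 = 16300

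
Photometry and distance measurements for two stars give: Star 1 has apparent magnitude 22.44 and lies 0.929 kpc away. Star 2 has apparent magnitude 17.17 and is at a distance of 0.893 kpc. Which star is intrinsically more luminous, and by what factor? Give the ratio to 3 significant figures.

Star 2 is more luminous, by a factor of 118.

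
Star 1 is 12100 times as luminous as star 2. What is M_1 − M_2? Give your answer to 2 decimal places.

M_1 − M_2 ≈ -10.21

Pogson: ΔM = −2.5 log₁₀(ratio) = −2.5 log₁₀(12100) = −2.5 × 4.0828 = -10.207
Star 1 is brighter, so it has the smaller magnitude: the difference is negative.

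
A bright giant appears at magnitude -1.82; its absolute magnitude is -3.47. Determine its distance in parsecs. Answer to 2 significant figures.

μ = m − M = 1.650
m − M = 5 log₁₀ d − 5
log₁₀ d = (m − M)/5 + 1 = 1.3300
d = 10^1.3300 = 21.38 pc

d ≈ 21 pc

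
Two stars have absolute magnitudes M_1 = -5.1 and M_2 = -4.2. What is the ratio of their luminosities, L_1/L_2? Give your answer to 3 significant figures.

ΔM = M_1 − M_2 = -0.9
L_1/L_2 = 10^(−0.4 ΔM) = 10^0.360 = 2.291

L_1/L_2 ≈ 2.29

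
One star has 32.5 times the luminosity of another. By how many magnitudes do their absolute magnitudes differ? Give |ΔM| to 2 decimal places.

Pogson: ΔM = −2.5 log₁₀(ratio) = −2.5 log₁₀(32.5) = −2.5 × 1.5119 = -3.780

|ΔM| ≈ 3.78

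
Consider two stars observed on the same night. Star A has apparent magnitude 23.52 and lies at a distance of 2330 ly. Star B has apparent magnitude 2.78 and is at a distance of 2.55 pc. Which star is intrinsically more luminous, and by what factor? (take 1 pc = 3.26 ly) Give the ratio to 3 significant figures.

Star B is more luminous, by a factor of 2520.

Star A: d = 2330 ly / 3.26 = 714.7 pc
Star A: M = m − 5 log₁₀ d + 5 = 23.52 − 5·2.8541 + 5 = 14.249
Star B: M = m − 5 log₁₀ d + 5 = 2.78 − 5·0.4065 + 5 = 5.747
ΔM = M_A − M_B = 14.249 − (5.747) = 8.502; smaller M is more luminous → Star B.
L ratio = 10^(0.4 |ΔM|) = 10^3.401 = 2517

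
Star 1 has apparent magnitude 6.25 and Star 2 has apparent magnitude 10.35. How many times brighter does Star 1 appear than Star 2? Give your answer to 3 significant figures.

Δm = 6.25 − (10.35) = -4.10
Flux ratio = 10^(−0.4 Δm) = 10^(−0.4 × -4.10) = 10^1.640 = 43.65

43.7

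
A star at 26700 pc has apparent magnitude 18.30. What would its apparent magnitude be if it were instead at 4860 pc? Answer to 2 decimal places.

m ≈ 14.60

Flux ∝ 1/d², so Δm = 5 log₁₀(d₂/d₁) = 5 log₁₀(4860/26700) = -3.699
m₂ = m₁ + Δm = 18.30 + (-3.699) = 14.601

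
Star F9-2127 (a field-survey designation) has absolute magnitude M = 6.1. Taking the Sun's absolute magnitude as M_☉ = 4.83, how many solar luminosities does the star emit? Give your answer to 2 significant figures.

L/L_☉ ≈ 0.31

M − M_☉ = 6.1 − 4.83 = 1.270
L/L_☉ = 10^(−0.4 (M − M_☉)) = 10^-0.508 = 0.3105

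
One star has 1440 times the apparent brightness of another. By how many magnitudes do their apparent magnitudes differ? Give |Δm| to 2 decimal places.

|Δm| ≈ 7.90

Pogson: Δm = −2.5 log₁₀(ratio) = −2.5 log₁₀(1440) = −2.5 × 3.1584 = -7.896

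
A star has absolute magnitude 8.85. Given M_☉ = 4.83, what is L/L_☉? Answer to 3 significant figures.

M − M_☉ = 8.85 − 4.83 = 4.020
L/L_☉ = 10^(−0.4 (M − M_☉)) = 10^-1.608 = 0.02466

L/L_☉ ≈ 0.0247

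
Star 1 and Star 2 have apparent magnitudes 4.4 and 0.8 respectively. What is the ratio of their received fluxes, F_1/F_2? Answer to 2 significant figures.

Magnitude difference = 3.6
Flux ratio = 10^(−0.4 Δm) = 10^(−0.4 × 3.6) = 10^-1.440 = 0.03631

F_1/F_2 ≈ 0.036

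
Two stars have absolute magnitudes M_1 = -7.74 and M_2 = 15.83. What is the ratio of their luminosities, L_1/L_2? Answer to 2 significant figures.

L_1/L_2 ≈ 2.7×10^9

ΔM = M_1 − M_2 = -23.57
L_1/L_2 = 10^(−0.4 ΔM) = 10^9.428 = 2.679×10^9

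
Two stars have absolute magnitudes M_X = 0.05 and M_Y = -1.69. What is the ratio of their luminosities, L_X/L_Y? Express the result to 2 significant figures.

ΔM = M_X − M_Y = 1.74
L_X/L_Y = 10^(−0.4 ΔM) = 10^-0.696 = 0.2014

L_X/L_Y ≈ 0.20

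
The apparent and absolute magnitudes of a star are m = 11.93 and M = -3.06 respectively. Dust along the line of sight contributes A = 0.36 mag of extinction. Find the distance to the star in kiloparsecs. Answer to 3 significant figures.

m − M = 5 log₁₀(d/10 pc) + A  ⇒  11.93 − (-3.06) − 0.36 = 5 log₁₀(d/10)
14.630 = 5 log₁₀(d/10)
log₁₀ d = (m − M − A)/5 + 1 = 3.9260
d = 10^3.9260 = 8433 pc
= 8.433 kpc

d ≈ 8.43 kpc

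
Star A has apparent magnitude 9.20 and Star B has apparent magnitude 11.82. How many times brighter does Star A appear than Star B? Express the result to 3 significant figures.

11.2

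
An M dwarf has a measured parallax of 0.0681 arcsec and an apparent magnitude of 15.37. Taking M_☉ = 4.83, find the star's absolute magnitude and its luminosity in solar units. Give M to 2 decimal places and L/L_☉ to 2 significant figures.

M ≈ 14.54; L/L_☉ ≈ 1.3×10^-4

d = 1/p = 1/0.0681″ = 14.68 pc
M = m − 5 log₁₀ d + 5 = 15.37 − 5·1.1669 + 5 = 14.536
M − M_☉ = 14.536 − 4.83 = 9.706
L/L_☉ = 10^(−0.4 × 9.706) = 1.311×10^-4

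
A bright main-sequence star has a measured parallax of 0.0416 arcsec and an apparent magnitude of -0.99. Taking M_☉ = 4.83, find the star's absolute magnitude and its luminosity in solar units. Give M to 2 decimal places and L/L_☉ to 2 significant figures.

d = 1/p = 1/0.0416″ = 24.04 pc
M = m − 5 log₁₀ d + 5 = -0.99 − 5·1.3809 + 5 = -2.895
M − M_☉ = -2.895 − 4.83 = -7.725
L/L_☉ = 10^(−0.4 × -7.725) = 1230

M ≈ -2.89; L/L_☉ ≈ 1200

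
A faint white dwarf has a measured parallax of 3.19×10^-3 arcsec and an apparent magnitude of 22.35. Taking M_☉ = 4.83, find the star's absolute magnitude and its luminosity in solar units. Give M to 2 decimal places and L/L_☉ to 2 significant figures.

d = 1/p = 1/3.19×10^-3″ = 313.5 pc
M = m − 5 log₁₀ d + 5 = 22.35 − 5·2.4962 + 5 = 14.869
M − M_☉ = 14.869 − 4.83 = 10.039
L/L_☉ = 10^(−0.4 × 10.039) = 9.648×10^-5

M ≈ 14.87; L/L_☉ ≈ 9.6×10^-5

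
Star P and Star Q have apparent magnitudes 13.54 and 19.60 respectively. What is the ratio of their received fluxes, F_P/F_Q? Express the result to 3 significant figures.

F_P/F_Q ≈ 265

Δm = 13.54 − (19.60) = -6.06
Flux ratio = 10^(−0.4 Δm) = 10^(−0.4 × -6.06) = 10^2.424 = 265.5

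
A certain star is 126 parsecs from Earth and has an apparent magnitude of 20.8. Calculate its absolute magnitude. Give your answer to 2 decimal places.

M ≈ 15.30

5 log₁₀(d/10 pc) = 5 log₁₀(126.0) − 5 = 5.502
M = m − 5 log₁₀(d/10) = 20.8 − 5.502 = 15.298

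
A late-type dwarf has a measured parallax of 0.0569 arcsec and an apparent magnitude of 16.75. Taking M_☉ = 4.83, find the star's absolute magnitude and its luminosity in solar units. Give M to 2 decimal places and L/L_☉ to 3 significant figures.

M ≈ 15.53; L/L_☉ ≈ 5.27×10^-5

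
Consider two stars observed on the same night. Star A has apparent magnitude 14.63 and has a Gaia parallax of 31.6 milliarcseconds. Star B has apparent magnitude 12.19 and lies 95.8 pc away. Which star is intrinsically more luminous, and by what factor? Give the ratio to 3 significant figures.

Star B is more luminous, by a factor of 86.7.

Star A: p = 31.6 mas = 0.0316″ → d = 1/p = 31.65 pc
Star A: M = m − 5 log₁₀ d + 5 = 14.63 − 5·1.5003 + 5 = 12.128
Star B: M = m − 5 log₁₀ d + 5 = 12.19 − 5·1.9814 + 5 = 7.283
ΔM = M_A − M_B = 12.128 − (7.283) = 4.845; smaller M is more luminous → Star B.
L ratio = 10^(0.4 |ΔM|) = 10^1.938 = 86.72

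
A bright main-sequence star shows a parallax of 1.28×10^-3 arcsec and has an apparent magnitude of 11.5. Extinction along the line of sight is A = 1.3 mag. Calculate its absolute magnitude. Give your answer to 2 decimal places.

M ≈ 0.74

d = 1/p = 1/1.28×10^-3″ = 781.2 pc
5 log₁₀(d/10 pc) = 5 log₁₀(781.2) − 5 = 9.464
M = m − 5 log₁₀(d/10) − A = 11.5 − 9.464 − 1.3 = 0.736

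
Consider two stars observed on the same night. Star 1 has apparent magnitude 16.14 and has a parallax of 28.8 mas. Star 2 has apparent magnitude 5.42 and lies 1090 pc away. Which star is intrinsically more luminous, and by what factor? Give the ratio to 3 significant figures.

Star 2 is more luminous, by a factor of 1.91×10^7.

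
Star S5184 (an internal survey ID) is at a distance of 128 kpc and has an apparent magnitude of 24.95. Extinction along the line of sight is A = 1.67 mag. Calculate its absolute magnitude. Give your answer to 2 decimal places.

M ≈ 2.74

d = 128 kpc = 128000 pc
5 log₁₀(d/10 pc) = 5 log₁₀(128000) − 5 = 20.536
M = m − 5 log₁₀(d/10) − A = 24.95 − 20.536 − 1.67 = 2.744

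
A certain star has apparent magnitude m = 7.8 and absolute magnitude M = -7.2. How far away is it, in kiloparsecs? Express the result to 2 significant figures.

μ = m − M = 15.000
m − M = 5 log₁₀ d − 5
log₁₀ d = (m − M)/5 + 1 = 4.0000
d = 10^4.0000 = 10000 pc
= 10.00 kpc

d ≈ 10 kpc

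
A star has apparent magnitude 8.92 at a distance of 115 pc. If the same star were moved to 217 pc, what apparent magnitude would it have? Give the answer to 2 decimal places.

Flux ∝ 1/d², so Δm = 5 log₁₀(d₂/d₁) = 5 log₁₀(217/115) = 1.379
m₂ = m₁ + Δm = 8.92 + (1.379) = 10.299

m ≈ 10.30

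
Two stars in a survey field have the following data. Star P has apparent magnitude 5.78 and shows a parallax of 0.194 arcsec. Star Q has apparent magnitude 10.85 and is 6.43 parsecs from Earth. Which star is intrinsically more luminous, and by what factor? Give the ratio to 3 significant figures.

Star P: d = 1/p = 1/0.194″ = 5.155 pc
Star P: M = m − 5 log₁₀ d + 5 = 5.78 − 5·0.7122 + 5 = 7.219
Star Q: M = m − 5 log₁₀ d + 5 = 10.85 − 5·0.8082 + 5 = 11.809
ΔM = M_P − M_Q = 7.219 − (11.809) = -4.590; smaller M is more luminous → Star P.
L ratio = 10^(0.4 |ΔM|) = 10^1.836 = 68.54

Star P is more luminous, by a factor of 68.5.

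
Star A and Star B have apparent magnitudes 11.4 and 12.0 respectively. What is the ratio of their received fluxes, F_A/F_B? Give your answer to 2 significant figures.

Δm = 11.4 − (12.0) = -0.6
Flux ratio = 10^(−0.4 Δm) = 10^(−0.4 × -0.6) = 10^0.240 = 1.738

F_A/F_B ≈ 1.7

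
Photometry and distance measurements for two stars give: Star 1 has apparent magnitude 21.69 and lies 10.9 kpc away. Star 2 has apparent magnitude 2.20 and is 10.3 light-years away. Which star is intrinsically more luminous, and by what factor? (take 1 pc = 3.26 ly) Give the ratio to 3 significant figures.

Star 2 is more luminous, by a factor of 5.25.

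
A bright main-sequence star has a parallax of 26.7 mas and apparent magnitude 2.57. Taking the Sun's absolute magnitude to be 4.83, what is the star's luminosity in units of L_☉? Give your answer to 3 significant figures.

L/L_☉ ≈ 112

d = 1/p = 1000/26.7 mas = 37.45 pc
M = m − 5 log₁₀ d + 5 = 2.57 − 5·1.5735 + 5 = -0.297
M − M_☉ = -0.297 − 4.83 = -5.127
L/L_☉ = 10^(−0.4 × -5.127) = 112.5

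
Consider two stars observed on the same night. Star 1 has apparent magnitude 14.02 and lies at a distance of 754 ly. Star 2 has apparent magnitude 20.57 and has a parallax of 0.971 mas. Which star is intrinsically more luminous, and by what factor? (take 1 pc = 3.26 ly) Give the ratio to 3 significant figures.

Star 1: d = 754 ly / 3.26 = 231.3 pc
Star 1: M = m − 5 log₁₀ d + 5 = 14.02 − 5·2.3642 + 5 = 7.199
Star 2: p = 0.971 mas = 9.71×10^-4″ → d = 1/p = 1030 pc
Star 2: M = m − 5 log₁₀ d + 5 = 20.57 − 5·3.0128 + 5 = 10.506
ΔM = M_1 − M_2 = 7.199 − (10.506) = -3.307; smaller M is more luminous → Star 1.
L ratio = 10^(0.4 |ΔM|) = 10^1.323 = 21.03

Star 1 is more luminous, by a factor of 21.0.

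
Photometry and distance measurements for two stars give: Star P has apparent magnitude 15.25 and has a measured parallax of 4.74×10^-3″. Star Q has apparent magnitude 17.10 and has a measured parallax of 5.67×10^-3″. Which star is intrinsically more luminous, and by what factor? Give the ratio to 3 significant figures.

Star P is more luminous, by a factor of 7.86.

Star P: d = 1/p = 1/4.74×10^-3″ = 211.0 pc
Star P: M = m − 5 log₁₀ d + 5 = 15.25 − 5·2.3242 + 5 = 8.629
Star Q: d = 1/p = 1/5.67×10^-3″ = 176.4 pc
Star Q: M = m − 5 log₁₀ d + 5 = 17.10 − 5·2.2464 + 5 = 10.868
ΔM = M_P − M_Q = 8.629 − (10.868) = -2.239; smaller M is more luminous → Star P.
L ratio = 10^(0.4 |ΔM|) = 10^0.896 = 7.863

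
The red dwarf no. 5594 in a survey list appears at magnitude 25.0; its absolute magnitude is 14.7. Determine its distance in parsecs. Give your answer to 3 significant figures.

d ≈ 1150 pc

Distance modulus: m − M = 25.0 − (14.7) = 10.300
m − M = 5 log₁₀ d − 5
log₁₀ d = (m − M)/5 + 1 = 3.0600
d = 10^3.0600 = 1148 pc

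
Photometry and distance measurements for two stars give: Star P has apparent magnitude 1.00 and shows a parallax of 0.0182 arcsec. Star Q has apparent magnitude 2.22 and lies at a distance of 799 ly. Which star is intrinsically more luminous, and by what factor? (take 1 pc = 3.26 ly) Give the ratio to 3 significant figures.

Star P: d = 1/p = 1/0.0182″ = 54.95 pc
Star P: M = m − 5 log₁₀ d + 5 = 1.00 − 5·1.7399 + 5 = -2.700
Star Q: d = 799 ly / 3.26 = 245.1 pc
Star Q: M = m − 5 log₁₀ d + 5 = 2.22 − 5·2.3893 + 5 = -4.727
ΔM = M_P − M_Q = -2.700 − (-4.727) = 2.027; smaller M is more luminous → Star Q.
L ratio = 10^(0.4 |ΔM|) = 10^0.811 = 6.468

Star Q is more luminous, by a factor of 6.47.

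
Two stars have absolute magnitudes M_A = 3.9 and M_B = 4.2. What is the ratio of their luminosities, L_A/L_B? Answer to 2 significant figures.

ΔM = M_A − M_B = -0.3
L_A/L_B = 10^(−0.4 ΔM) = 10^0.120 = 1.318

L_A/L_B ≈ 1.3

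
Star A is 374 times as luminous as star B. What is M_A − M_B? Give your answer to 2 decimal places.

Pogson: ΔM = −2.5 log₁₀(ratio) = −2.5 log₁₀(374) = −2.5 × 2.5729 = -6.432
Star A is brighter, so it has the smaller magnitude: the difference is negative.

M_A − M_B ≈ -6.43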